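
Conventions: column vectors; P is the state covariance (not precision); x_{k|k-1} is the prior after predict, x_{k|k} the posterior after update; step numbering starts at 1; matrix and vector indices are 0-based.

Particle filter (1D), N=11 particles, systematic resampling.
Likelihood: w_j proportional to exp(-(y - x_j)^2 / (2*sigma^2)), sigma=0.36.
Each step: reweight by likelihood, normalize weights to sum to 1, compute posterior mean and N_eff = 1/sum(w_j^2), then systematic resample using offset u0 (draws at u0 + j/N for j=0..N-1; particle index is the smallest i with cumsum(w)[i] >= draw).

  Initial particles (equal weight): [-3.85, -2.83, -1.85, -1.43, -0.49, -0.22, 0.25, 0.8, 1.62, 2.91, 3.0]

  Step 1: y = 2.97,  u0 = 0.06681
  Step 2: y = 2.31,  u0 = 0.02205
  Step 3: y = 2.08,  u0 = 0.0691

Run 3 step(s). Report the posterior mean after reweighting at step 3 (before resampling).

post_mean = 2.9381

step 1: w=[0.0000, 0.0000, 0.0000, 0.0000, 0.0000, 0.0000, 0.0000, 0.0000, 0.0004, 0.4972, 0.5024]  mean=2.9546  Neff=2.0017  idx=[9, 9, 9, 9, 9, 10, 10, 10, 10, 10, 10]
step 2: w=[0.1132, 0.1132, 0.1132, 0.1132, 0.1132, 0.0723, 0.0723, 0.0723, 0.0723, 0.0723, 0.0723]  mean=2.9491  Neff=10.4751  idx=[0, 0, 1, 2, 3, 4, 5, 6, 7, 8, 10]
step 3: w=[0.1146, 0.1146, 0.1146, 0.1146, 0.1146, 0.1146, 0.0624, 0.0624, 0.0624, 0.0624, 0.0624]  mean=2.9381  Neff=10.1687  idx=[0, 1, 2, 2, 3, 4, 5, 6, 7, 9, 10]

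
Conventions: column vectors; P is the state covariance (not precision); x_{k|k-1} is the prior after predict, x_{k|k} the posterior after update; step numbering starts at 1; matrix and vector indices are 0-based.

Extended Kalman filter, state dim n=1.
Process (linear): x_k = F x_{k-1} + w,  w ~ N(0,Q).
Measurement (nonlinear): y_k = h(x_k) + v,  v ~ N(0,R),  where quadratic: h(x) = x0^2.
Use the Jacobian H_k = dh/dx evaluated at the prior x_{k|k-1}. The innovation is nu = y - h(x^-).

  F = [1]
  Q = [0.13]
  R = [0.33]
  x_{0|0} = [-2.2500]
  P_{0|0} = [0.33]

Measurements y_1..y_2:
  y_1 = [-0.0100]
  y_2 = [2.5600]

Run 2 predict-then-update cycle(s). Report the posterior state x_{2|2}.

x_post = [-1.5287]

step 1: x^-=[-2.2500]  P^-=[0.4600]  H_jac=[-4.5000]  S=[9.6450]  K=[-0.2146]  nu=[-5.0725]  x^+=[-1.1613]  P^+=[0.0157]
step 2: x^-=[-1.1613]  P^-=[0.1457]  H_jac=[-2.3227]  S=[1.1162]  K=[-0.3033]  nu=[1.2113]  x^+=[-1.5287]  P^+=[0.0431]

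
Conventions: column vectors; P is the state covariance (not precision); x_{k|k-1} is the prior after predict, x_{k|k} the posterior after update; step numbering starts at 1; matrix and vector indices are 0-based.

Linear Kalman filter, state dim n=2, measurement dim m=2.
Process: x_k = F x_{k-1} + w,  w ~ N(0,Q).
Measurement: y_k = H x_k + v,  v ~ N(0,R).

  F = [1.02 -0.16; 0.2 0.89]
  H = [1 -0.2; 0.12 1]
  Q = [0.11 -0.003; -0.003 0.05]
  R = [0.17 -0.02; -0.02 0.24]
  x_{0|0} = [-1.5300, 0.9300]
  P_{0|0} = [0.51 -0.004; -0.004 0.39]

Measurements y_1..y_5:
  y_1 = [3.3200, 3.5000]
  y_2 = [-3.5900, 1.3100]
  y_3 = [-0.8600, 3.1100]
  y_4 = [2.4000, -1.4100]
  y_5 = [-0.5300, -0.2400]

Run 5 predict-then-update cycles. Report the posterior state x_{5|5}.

step 1: x^-=[-1.7094, 0.5217]  P^-=[0.6519 0.0420; 0.0420 0.3779]  S=[0.8202 0.0236; 0.0236 0.6374]  K=[0.7799 0.1597; -0.0583 0.6030]  nu=[5.1337, 3.1834]  x^+=[2.8030, 2.1418]  P^+=[0.1308 0.0070; 0.0070 0.1450]
step 2: x^-=[2.5164, 2.4668]  P^-=[0.2475 0.0092; 0.0092 0.1726]  S=[0.4207 -0.0159; -0.0159 0.4184]  K=[0.5882 0.1152; -0.0446 0.4135]  nu=[-5.6130, -1.4588]  x^+=[-0.9535, 2.1141]  P^+=[0.0985 0.0041; 0.0041 0.0997]
step 3: x^-=[-1.3109, 1.6908]  P^-=[0.2137 0.0065; 0.0065 0.1343]  S=[0.3865 -0.0149; -0.0149 0.3790]  K=[0.5537 0.1065; -0.0391 0.3550]  nu=[0.7890, 1.5765]  x^+=[-0.7060, 2.2196]  P^+=[0.0927 0.0034; 0.0034 0.0856]
step 4: x^-=[-1.0753, 1.8342]  P^-=[0.2075 0.0067; 0.0067 0.1227]  S=[0.3797 -0.0131; -0.0131 0.3673]  K=[0.5466 0.1055; -0.0355 0.3350]  nu=[3.8421, -3.1152]  x^+=[0.6961, 0.6545]  P^+=[0.0915 0.0034; 0.0034 0.0807]
step 5: x^-=[0.6053, 0.7217]  P^-=[0.2061 0.0072; 0.0072 0.1188]  S=[0.3780 -0.0120; -0.0120 0.3635]  K=[0.5449 0.1058; -0.0335 0.3281]  nu=[-0.9909, -1.0344]  x^+=[-0.0441, 0.4155]  P^+=[0.0912 0.0035; 0.0035 0.0790]

x_post = [-0.0441, 0.4155]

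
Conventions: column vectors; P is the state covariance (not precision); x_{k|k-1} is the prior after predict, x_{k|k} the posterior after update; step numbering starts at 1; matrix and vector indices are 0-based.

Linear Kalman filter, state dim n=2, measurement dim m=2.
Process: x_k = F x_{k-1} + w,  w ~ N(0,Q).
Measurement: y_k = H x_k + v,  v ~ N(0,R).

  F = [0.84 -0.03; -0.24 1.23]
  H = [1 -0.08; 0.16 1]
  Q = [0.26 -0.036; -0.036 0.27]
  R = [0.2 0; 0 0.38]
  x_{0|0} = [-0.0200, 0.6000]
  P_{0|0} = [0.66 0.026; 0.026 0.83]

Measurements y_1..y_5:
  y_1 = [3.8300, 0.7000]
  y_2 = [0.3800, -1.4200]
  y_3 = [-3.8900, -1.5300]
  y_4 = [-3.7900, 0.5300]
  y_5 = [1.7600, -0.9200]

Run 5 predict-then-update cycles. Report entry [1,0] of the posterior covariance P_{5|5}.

P_post[1,0] = -0.0117

step 1: x^-=[-0.0348, 0.7428]  P^-=[0.7251 -0.1726; -0.1726 1.5484]  S=[0.9627 -0.1783; -0.1783 1.8917]  K=[0.7756 0.0432; -0.1620 0.7886]  nu=[3.9242, -0.0372]  x^+=[3.0072, 0.0779]  P^+=[0.1545 -0.0083; -0.0083 0.3010]
step 2: x^-=[2.5237, -0.6259]  P^-=[0.3697 -0.0869; -0.0869 0.7392]  S=[0.5883 -0.0858; -0.0858 1.1009]  K=[0.6438 0.0250; -0.1539 0.6469]  nu=[-2.1938, -1.1979]  x^+=[1.0814, -1.0631]  P^+=[0.1279 -0.0110; -0.0110 0.2476]
step 3: x^-=[0.9403, -1.5672]  P^-=[0.3510 -0.0823; -0.0823 0.6584]  S=[0.5684 -0.0778; -0.0778 1.0210]  K=[0.6322 0.0225; -0.1526 0.6203]  nu=[-4.9557, -0.1133]  x^+=[-2.1953, -0.8811]  P^+=[0.1255 -0.0115; -0.0115 0.2376]
step 4: x^-=[-1.8176, -0.5568]  P^-=[0.3494 -0.0821; -0.0821 0.6434]  S=[0.5666 -0.0766; -0.0766 1.0061]  K=[0.6311 0.0220; -0.1526 0.6149]  nu=[-2.0169, 1.3777]  x^+=[-3.0602, 0.5979]  P^+=[0.1253 -0.0117; -0.0117 0.2355]
step 5: x^-=[-2.5885, 1.4699]  P^-=[0.3492 -0.0821; -0.0821 0.6404]  S=[0.5664 -0.0764; -0.0764 1.0031]  K=[0.6310 0.0219; -0.1526 0.6137]  nu=[4.4661, -1.9758]  x^+=[0.1865, -0.4242]  P^+=[0.1253 -0.0117; -0.0117 0.2351]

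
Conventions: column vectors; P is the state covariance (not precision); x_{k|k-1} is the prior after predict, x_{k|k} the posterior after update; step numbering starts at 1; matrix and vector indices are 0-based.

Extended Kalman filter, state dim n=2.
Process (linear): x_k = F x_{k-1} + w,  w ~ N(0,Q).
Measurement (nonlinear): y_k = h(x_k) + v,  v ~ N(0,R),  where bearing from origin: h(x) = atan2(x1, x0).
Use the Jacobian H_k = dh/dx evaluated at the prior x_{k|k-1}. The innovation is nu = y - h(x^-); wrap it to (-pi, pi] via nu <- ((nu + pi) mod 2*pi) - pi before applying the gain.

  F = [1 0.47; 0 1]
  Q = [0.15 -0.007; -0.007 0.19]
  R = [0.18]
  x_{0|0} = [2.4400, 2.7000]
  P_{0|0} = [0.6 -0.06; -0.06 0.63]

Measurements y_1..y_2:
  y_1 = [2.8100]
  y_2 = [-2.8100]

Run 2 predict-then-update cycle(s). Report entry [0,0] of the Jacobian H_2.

step 1: x^-=[3.7090, 2.7000]  P^-=[0.8328 0.2291; 0.2291 0.8200]  H_jac=[-0.1283 0.1762]  S=[0.2088]  K=[-0.3183; 0.5513]  nu=[2.1808]  x^+=[3.0149, 3.9022]  P^+=[0.8116 0.2657; 0.2657 0.7565]
step 2: x^-=[4.8490, 3.9022]  P^-=[1.3785 0.6143; 0.6143 0.9465]  H_jac=[-0.1007 0.1252]  S=[0.1933]  K=[-0.3205; 0.2928]  nu=[2.7956]  x^+=[3.9529, 4.7206]  P^+=[1.3587 0.6325; 0.6325 0.9300]

H_jac[0,0] = -0.1007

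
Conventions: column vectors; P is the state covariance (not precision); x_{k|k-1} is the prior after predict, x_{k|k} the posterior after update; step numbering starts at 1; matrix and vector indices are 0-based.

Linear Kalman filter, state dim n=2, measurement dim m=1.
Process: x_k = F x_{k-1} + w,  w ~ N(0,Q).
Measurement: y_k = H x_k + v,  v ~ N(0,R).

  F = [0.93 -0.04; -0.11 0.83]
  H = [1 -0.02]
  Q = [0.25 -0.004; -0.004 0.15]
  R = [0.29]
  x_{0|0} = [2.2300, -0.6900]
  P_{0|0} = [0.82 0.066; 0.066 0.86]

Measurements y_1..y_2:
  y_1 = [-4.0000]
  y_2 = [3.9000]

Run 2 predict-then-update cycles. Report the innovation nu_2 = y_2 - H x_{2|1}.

innov = [6.2880]

step 1: x^-=[2.1015, -0.8180]  P^-=[0.9557 -0.0652; -0.0652 0.7403]  S=[1.2486]  K=[0.7665; -0.0641]  nu=[-6.1179]  x^+=[-2.5876, -0.4260]  P^+=[0.2222 -0.0039; -0.0039 0.7352]
step 2: x^-=[-2.3894, -0.0689]  P^-=[0.4436 -0.0542; -0.0542 0.6599]  S=[0.7361]  K=[0.6042; -0.0915]  nu=[6.2880]  x^+=[1.4097, -0.6443]  P^+=[0.1749 -0.0135; -0.0135 0.6537]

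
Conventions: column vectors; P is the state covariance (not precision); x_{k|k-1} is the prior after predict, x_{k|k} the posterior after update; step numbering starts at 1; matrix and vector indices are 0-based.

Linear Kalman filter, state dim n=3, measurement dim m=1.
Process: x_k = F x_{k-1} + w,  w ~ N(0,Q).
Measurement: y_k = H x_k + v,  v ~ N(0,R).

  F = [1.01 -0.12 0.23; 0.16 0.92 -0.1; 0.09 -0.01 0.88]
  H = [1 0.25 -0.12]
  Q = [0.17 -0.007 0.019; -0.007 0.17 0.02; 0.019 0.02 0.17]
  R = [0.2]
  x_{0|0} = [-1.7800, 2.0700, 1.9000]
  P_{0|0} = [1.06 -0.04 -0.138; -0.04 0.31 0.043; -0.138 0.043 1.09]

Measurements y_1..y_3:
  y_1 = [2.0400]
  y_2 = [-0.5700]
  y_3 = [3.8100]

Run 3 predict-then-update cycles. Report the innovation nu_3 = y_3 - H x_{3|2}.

innov = [3.7472]

step 1: x^-=[-1.6092, 1.4296, 1.4911]  P^-=[1.2566 0.0871 0.2070; 0.0871 0.4551 -0.0501; 0.2070 -0.0501 1.0002]  S=[1.4963]  K=[0.8378; 0.1383; 0.0498]  nu=[3.4707]  x^+=[1.2984, 1.9094, 1.6639]  P^+=[0.2065 -0.0862 0.1446; -0.0862 0.4265 -0.0604; 0.1446 -0.0604 0.9965]
step 2: x^-=[1.4650, 1.7980, 1.5620]  P^-=[0.5309 -0.1449 0.3798; -0.1449 0.5274 -0.1055; 0.3798 -0.1055 0.9675]  S=[0.6205]  K=[0.7237; -0.0006; 0.3825]  nu=[-2.2970]  x^+=[-0.1975, 1.7995, 0.6834]  P^+=[0.2059 -0.1446 0.2080; -0.1446 0.5274 -0.1054; 0.2080 -0.1054 0.8767]
step 3: x^-=[-0.2582, 1.5556, 0.5656]  P^-=[0.5715 -0.2206 0.4194; -0.2206 0.6006 -0.1288; 0.4194 -0.1288 0.8857]  S=[0.6186]  K=[0.7534; -0.0890; 0.4542]  nu=[3.7472]  x^+=[2.5649, 1.2221, 2.2675]  P^+=[0.2204 -0.1792 0.2078; -0.1792 0.5957 -0.1038; 0.2078 -0.1038 0.7581]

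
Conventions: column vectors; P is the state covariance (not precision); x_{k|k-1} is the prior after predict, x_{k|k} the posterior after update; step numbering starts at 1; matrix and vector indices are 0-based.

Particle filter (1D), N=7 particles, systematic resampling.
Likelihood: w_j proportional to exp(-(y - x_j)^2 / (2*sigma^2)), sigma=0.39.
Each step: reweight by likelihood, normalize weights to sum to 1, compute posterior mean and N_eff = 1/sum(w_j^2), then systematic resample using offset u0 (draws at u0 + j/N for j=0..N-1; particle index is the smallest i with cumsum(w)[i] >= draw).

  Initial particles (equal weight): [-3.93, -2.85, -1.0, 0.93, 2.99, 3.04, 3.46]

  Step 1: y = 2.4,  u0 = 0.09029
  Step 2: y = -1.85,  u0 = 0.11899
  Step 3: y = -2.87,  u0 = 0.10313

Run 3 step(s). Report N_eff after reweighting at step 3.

N_eff = 6.2706

step 1: w=[0.0000, 0.0000, 0.0000, 0.0014, 0.5270, 0.4305, 0.0412]  mean=3.0281  Neff=2.1518  idx=[4, 4, 4, 4, 5, 5, 5]
step 2: w=[0.2171, 0.2171, 0.2171, 0.2171, 0.0439, 0.0439, 0.0439]  mean=2.9966  Neff=5.1465  idx=[0, 1, 1, 2, 3, 3, 6]
step 3: w=[0.1627, 0.1627, 0.1627, 0.1627, 0.1627, 0.1627, 0.0235]  mean=2.9912  Neff=6.2706  idx=[0, 1, 2, 3, 4, 5, 5]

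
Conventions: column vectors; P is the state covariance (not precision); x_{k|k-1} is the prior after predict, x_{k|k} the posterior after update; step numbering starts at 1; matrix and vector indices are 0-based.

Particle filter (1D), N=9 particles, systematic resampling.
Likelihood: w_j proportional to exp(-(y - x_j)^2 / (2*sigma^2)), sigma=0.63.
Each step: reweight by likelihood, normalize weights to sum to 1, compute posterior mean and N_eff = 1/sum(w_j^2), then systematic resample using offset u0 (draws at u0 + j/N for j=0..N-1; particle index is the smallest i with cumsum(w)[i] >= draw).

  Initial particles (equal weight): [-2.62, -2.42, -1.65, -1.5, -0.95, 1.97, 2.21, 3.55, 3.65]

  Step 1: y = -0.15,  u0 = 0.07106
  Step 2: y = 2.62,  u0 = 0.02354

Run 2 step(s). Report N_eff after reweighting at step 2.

step 1: w=[0.0008, 0.0025, 0.0959, 0.1644, 0.7293, 0.0057, 0.0015, 0.0000, 0.0000]  mean=-1.0913  Neff=1.7602  idx=[2, 3, 4, 4, 4, 4, 4, 4, 4]
step 2: w=[0.0001, 0.0007, 0.1427, 0.1427, 0.1427, 0.1427, 0.1427, 0.1427, 0.1427]  mean=-0.9505  Neff=7.0117  idx=[2, 2, 3, 4, 5, 6, 6, 7, 8]

N_eff = 7.0117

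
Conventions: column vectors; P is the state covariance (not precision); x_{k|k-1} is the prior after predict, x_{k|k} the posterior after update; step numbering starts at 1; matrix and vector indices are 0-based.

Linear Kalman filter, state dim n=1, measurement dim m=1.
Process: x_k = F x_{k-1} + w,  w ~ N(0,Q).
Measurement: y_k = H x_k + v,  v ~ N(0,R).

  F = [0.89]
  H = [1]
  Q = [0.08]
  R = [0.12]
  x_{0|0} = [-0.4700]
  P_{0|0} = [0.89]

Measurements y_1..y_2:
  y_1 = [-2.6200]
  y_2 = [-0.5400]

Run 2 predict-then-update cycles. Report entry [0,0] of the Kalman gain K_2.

step 1: x^-=[-0.4183]  P^-=[0.7850]  S=[0.9050]  K=[0.8674]  nu=[-2.2017]  x^+=[-2.3281]  P^+=[0.1041]
step 2: x^-=[-2.0720]  P^-=[0.1624]  S=[0.2824]  K=[0.5751]  nu=[1.5320]  x^+=[-1.1909]  P^+=[0.0690]

K[0,0] = 0.5751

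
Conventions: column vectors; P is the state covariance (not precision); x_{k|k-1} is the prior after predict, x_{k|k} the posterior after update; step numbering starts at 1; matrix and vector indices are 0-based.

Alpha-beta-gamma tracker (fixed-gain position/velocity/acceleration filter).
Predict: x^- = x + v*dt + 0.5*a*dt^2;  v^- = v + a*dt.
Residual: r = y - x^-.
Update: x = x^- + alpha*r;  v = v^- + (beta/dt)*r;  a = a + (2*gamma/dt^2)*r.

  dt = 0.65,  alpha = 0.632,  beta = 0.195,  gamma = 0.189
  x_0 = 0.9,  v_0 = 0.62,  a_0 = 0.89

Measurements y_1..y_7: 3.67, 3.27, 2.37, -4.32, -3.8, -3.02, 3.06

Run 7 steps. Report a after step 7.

a_post = 12.6018

step 1: x_pred=1.4910  r=2.1790  x^+=2.8681  v^+=1.8522  a^+=2.8395
step 2: x_pred=4.6719  r=-1.4019  x^+=3.7859  v^+=3.2773  a^+=1.5852
step 3: x_pred=6.2510  r=-3.8810  x^+=3.7982  v^+=3.1434  a^+=-1.8870
step 4: x_pred=5.4428  r=-9.7628  x^+=-0.7273  v^+=-1.0120  a^+=-10.6215
step 5: x_pred=-3.6289  r=-0.1711  x^+=-3.7370  v^+=-7.9673  a^+=-10.7746
step 6: x_pred=-11.1919  r=8.1719  x^+=-6.0273  v^+=-12.5192  a^+=-3.4634
step 7: x_pred=-14.8964  r=17.9564  x^+=-3.5480  v^+=-9.3835  a^+=12.6018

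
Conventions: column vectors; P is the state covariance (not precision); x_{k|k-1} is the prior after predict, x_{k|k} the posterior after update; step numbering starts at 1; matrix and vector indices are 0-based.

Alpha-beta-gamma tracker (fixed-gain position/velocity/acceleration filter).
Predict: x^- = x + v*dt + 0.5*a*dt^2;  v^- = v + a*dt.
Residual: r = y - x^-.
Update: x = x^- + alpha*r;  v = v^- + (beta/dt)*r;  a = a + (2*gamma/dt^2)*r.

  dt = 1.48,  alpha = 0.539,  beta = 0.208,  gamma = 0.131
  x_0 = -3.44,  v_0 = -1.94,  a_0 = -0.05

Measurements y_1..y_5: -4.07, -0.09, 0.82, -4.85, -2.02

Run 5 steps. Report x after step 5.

step 1: x_pred=-6.3660  r=2.2960  x^+=-5.1284  v^+=-1.6913  a^+=0.2246
step 2: x_pred=-7.3856  r=7.2956  x^+=-3.4533  v^+=-0.3336  a^+=1.0973
step 3: x_pred=-2.7452  r=3.5652  x^+=-0.8236  v^+=1.7915  a^+=1.5237
step 4: x_pred=3.4966  r=-8.3466  x^+=-1.0022  v^+=2.8735  a^+=0.5254
step 5: x_pred=3.8260  r=-5.8460  x^+=0.6750  v^+=2.8295  a^+=-0.1739

x_post = 0.6750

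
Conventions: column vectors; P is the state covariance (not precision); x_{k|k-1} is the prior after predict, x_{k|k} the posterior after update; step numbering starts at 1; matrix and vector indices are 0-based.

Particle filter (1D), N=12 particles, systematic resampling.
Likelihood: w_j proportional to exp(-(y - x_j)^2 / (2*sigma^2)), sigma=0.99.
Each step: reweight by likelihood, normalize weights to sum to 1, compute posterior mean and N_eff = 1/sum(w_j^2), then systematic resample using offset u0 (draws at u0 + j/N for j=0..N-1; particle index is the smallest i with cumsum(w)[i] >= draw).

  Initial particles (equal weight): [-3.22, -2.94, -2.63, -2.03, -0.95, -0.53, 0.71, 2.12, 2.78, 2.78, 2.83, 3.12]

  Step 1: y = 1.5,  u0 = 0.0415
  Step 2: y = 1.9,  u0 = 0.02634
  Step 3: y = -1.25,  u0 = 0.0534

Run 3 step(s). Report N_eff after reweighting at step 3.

step 1: w=[0.0000, 0.0000, 0.0001, 0.0005, 0.0144, 0.0375, 0.2235, 0.2525, 0.1332, 0.1332, 0.1246, 0.0805]  mean=2.0036  Neff=5.7869  idx=[5, 6, 6, 7, 7, 7, 8, 8, 9, 9, 10, 11]
step 2: w=[0.0063, 0.0626, 0.0626, 0.1258, 0.1258, 0.1258, 0.0869, 0.0869, 0.0869, 0.0869, 0.0830, 0.0604]  mean=2.2752  Neff=10.4041  idx=[1, 2, 3, 4, 4, 5, 6, 7, 8, 9, 10, 11]
step 3: w=[0.4772, 0.4772, 0.0103, 0.0103, 0.0103, 0.0103, 0.0009, 0.0009, 0.0009, 0.0009, 0.0007, 0.0002]  mean=0.7772  Neff=2.1936  idx=[0, 0, 0, 0, 0, 0, 1, 1, 1, 1, 1, 3]

N_eff = 2.1936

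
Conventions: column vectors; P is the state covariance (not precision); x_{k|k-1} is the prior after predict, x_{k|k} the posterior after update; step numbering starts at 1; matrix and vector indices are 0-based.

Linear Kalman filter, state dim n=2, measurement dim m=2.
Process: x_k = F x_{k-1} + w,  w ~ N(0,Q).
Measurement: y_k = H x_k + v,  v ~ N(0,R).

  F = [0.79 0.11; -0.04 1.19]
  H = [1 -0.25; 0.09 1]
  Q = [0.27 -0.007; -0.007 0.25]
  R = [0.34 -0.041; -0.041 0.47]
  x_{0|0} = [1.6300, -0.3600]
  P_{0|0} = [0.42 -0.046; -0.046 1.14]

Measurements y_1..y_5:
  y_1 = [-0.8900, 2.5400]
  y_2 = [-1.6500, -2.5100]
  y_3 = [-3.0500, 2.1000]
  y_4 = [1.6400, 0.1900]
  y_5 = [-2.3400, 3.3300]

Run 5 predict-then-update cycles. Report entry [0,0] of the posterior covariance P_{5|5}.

step 1: x^-=[1.2481, -0.4936]  P^-=[0.5379 0.0859; 0.0859 1.8694]  S=[0.9518 -0.3760; -0.3760 2.3592]  K=[0.6030 0.1530; -0.0923 0.7810]  nu=[-2.2615, 2.9213]  x^+=[0.3314, 1.9965]  P^+=[0.2059 0.0287; 0.0287 0.3683]
step 2: x^-=[0.4814, 2.3625]  P^-=[0.4080 0.0615; 0.0615 0.7691]  S=[0.7653 -0.1364; -0.1364 1.2535]  K=[0.5374 0.1369; -0.0619 0.6112]  nu=[-1.5408, -4.9159]  x^+=[-1.0194, -0.5469]  P^+=[0.1835 0.0258; 0.0258 0.2875]
step 3: x^-=[-0.8655, -0.6101]  P^-=[0.3925 0.0489; 0.0489 0.6550]  S=[0.7490 -0.1216; -0.1216 1.1370]  K=[0.5289 0.1307; -0.0602 0.5735]  nu=[-2.3370, 2.7879]  x^+=[-1.7373, 1.1295]  P^+=[0.1804 0.0235; 0.0235 0.2699]
step 4: x^-=[-1.2482, 1.4136]  P^-=[0.3899 0.0446; 0.0446 0.6303]  S=[0.7470 -0.1199; -0.1199 1.1115]  K=[0.5277 0.1286; -0.0607 0.5641]  nu=[3.2416, -1.1113]  x^+=[0.3194, 0.5900]  P^+=[0.1798 0.0226; 0.0226 0.2656]
step 5: x^-=[0.3172, 0.6893]  P^-=[0.3894 0.0433; 0.0433 0.6242]  S=[0.7467 -0.1197; -0.1197 1.1052]  K=[0.5274 0.1280; -0.0610 0.5617]  nu=[-2.4849, 2.6121]  x^+=[-0.6591, 2.3082]  P^+=[0.1797 0.0224; 0.0224 0.2645]

P_post[0,0] = 0.1797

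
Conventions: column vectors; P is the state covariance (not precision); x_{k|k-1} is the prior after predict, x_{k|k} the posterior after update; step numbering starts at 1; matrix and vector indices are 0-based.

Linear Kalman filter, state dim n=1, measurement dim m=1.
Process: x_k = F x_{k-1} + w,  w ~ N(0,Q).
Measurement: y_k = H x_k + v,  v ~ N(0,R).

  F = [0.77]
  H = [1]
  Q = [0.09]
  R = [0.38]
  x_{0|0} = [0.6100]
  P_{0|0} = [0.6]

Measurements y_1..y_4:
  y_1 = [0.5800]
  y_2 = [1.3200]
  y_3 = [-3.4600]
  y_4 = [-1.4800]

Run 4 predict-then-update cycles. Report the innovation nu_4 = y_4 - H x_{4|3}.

innov = [-0.9549]

step 1: x^-=[0.4697]  P^-=[0.4457]  S=[0.8257]  K=[0.5398]  nu=[0.1103]  x^+=[0.5292]  P^+=[0.2051]
step 2: x^-=[0.4075]  P^-=[0.2116]  S=[0.5916]  K=[0.3577]  nu=[0.9125]  x^+=[0.7339]  P^+=[0.1359]
step 3: x^-=[0.5651]  P^-=[0.1706]  S=[0.5506]  K=[0.3098]  nu=[-4.0251]  x^+=[-0.6820]  P^+=[0.1177]
step 4: x^-=[-0.5251]  P^-=[0.1598]  S=[0.5398]  K=[0.2960]  nu=[-0.9549]  x^+=[-0.8078]  P^+=[0.1125]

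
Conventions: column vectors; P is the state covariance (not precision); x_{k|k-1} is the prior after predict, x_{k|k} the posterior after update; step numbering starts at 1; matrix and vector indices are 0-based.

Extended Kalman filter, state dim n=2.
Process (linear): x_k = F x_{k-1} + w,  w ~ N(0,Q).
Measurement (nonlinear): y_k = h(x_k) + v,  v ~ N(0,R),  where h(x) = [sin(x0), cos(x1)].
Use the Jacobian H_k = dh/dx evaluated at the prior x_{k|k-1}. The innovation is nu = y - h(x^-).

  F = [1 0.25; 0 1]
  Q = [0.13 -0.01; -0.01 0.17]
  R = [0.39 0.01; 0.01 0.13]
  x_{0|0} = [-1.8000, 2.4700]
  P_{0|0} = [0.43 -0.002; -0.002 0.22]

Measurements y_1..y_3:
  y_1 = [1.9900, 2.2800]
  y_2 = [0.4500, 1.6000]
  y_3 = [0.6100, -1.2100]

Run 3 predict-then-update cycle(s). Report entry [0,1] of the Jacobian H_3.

step 1: x^-=[-1.1825, 2.4700]  P^-=[0.5727 0.0430; 0.0430 0.3900]  H_jac=[0.3786 0.0000; 0.0000 -0.6222]  S=[0.4721 -0.0001; -0.0001 0.2810]  K=[0.4593 -0.0950; 0.0342 -0.8636]  nu=[2.9156, 3.0628]  x^+=[-0.1344, -0.0752]  P^+=[0.4706 0.0125; 0.0125 0.1799]
step 2: x^-=[-0.1532, -0.0752]  P^-=[0.6181 0.0474; 0.0474 0.3499]  H_jac=[0.9883 0.0000; 0.0000 0.0751]  S=[0.9937 0.0135; 0.0135 0.1320]  K=[0.6152 -0.0360; 0.0445 0.1946]  nu=[0.6026, 0.6028]  x^+=[0.1958, 0.0689]  P^+=[0.2424 0.0195; 0.0195 0.3427]
step 3: x^-=[0.2131, 0.0689]  P^-=[0.4036 0.0952; 0.0952 0.5127]  H_jac=[0.9774 0.0000; 0.0000 -0.0689]  S=[0.7756 0.0036; 0.0036 0.1324]  K=[0.5089 -0.0633; 0.1212 -0.2699]  nu=[0.3986, -2.2076]  x^+=[0.5557, 0.7132]  P^+=[0.2024 0.0456; 0.0456 0.4919]

H_jac[0,1] = 0.0000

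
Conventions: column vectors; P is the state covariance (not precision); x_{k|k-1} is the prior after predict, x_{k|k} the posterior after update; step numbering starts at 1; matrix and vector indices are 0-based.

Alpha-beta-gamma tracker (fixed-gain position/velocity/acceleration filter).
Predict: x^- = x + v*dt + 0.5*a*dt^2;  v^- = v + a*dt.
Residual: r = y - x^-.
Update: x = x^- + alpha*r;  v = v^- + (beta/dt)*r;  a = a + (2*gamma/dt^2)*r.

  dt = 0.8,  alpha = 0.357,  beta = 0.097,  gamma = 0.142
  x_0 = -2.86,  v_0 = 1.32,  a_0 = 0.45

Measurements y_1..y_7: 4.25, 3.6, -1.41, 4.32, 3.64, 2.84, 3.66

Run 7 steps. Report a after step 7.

step 1: x_pred=-1.6600  r=5.9100  x^+=0.4499  v^+=2.3966  a^+=3.0726
step 2: x_pred=3.3504  r=0.2496  x^+=3.4395  v^+=4.8849  a^+=3.1833
step 3: x_pred=8.3661  r=-9.7761  x^+=4.8760  v^+=6.2462  a^+=-1.1548
step 4: x_pred=9.5035  r=-5.1835  x^+=7.6530  v^+=4.6939  a^+=-3.4550
step 5: x_pred=10.3025  r=-6.6625  x^+=7.9240  v^+=1.1221  a^+=-6.4114
step 6: x_pred=6.7700  r=-3.9300  x^+=5.3670  v^+=-4.4836  a^+=-8.1554
step 7: x_pred=-0.8296  r=4.4896  x^+=0.7732  v^+=-10.4635  a^+=-6.1631

a_post = -6.1631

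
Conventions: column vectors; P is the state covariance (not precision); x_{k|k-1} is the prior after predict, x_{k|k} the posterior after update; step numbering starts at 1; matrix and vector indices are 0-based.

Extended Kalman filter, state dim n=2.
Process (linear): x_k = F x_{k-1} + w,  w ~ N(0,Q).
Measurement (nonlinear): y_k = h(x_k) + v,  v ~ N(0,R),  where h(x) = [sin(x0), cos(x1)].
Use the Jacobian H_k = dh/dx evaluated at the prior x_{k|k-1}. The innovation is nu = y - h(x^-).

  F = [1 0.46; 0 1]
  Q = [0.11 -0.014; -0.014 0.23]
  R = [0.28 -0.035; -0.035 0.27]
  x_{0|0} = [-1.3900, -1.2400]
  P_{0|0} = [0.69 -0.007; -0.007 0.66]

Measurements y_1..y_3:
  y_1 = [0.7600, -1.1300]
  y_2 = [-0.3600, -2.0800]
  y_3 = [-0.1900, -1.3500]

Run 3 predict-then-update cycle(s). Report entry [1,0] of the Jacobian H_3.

H_jac[1,0] = 0.0000

step 1: x^-=[-1.9604, -1.2400]  P^-=[0.9332 0.2826; 0.2826 0.8900]  H_jac=[-0.3798 0.0000; 0.0000 0.9458]  S=[0.4146 -0.1365; -0.1365 1.0661]  K=[-0.8063 0.1475; 0.0011 0.7897]  nu=[1.6851, -1.4548]  x^+=[-3.5336, -2.3869]  P^+=[0.6080 0.0719; 0.0719 0.2254]
step 2: x^-=[-4.6316, -2.3869]  P^-=[0.8319 0.1616; 0.1616 0.4554]  H_jac=[-0.0807 0.0000; 0.0000 0.6850]  S=[0.2854 -0.0439; -0.0439 0.4837]  K=[-0.2028 0.2105; 0.0543 0.6499]  nu=[-1.3567, -1.3515]  x^+=[-4.6409, -3.3390]  P^+=[0.7950 0.0933; 0.0933 0.2534]
step 3: x^-=[-6.1768, -3.3390]  P^-=[1.0444 0.1959; 0.1959 0.4834]  H_jac=[0.9944 0.0000; 0.0000 -0.1961]  S=[1.3126 -0.0732; -0.0732 0.2886]  K=[0.7950 0.0685; 0.1319 -0.2950]  nu=[-0.2962, -0.3694]  x^+=[-6.4376, -3.2691]  P^+=[0.2214 0.0475; 0.0475 0.4297]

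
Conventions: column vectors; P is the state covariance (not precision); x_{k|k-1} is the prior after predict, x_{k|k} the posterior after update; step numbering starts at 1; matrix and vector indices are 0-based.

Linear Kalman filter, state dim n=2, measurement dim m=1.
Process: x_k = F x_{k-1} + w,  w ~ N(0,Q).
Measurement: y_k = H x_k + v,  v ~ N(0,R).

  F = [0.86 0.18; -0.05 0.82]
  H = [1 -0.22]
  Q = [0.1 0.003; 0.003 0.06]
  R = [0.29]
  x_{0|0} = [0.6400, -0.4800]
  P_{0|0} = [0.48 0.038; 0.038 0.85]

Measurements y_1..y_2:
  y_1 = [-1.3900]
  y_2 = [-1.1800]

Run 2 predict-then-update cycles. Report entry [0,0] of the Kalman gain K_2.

K[0,0] = 0.5037

step 1: x^-=[0.4640, -0.4256]  P^-=[0.4943 0.1343; 0.1343 0.6296]  S=[0.7557]  K=[0.6150; -0.0056]  nu=[-1.9476]  x^+=[-0.7338, -0.4147]  P^+=[0.2085 0.1369; 0.1369 0.6296]
step 2: x^-=[-0.7057, -0.3033]  P^-=[0.3170 0.1823; 0.1823 0.4726]  S=[0.5496]  K=[0.5037; 0.1424]  nu=[-0.5410]  x^+=[-0.9782, -0.3804]  P^+=[0.1775 0.1428; 0.1428 0.4615]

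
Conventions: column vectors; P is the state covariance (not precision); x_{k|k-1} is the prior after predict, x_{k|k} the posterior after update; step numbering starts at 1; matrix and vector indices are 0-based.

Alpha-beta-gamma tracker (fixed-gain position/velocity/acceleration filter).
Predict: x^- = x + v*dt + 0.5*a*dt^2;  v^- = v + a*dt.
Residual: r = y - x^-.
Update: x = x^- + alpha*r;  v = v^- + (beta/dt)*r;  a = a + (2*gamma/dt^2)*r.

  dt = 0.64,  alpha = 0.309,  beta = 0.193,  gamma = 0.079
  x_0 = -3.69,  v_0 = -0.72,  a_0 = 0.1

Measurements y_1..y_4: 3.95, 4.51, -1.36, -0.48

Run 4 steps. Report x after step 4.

x_post = 5.3413

step 1: x_pred=-4.1303  r=8.0803  x^+=-1.6335  v^+=1.7807  a^+=3.2169
step 2: x_pred=0.1650  r=4.3450  x^+=1.5076  v^+=5.1498  a^+=4.8930
step 3: x_pred=5.8056  r=-7.1656  x^+=3.5914  v^+=6.1205  a^+=2.1289
step 4: x_pred=7.9445  r=-8.4245  x^+=5.3413  v^+=4.9425  a^+=-1.1208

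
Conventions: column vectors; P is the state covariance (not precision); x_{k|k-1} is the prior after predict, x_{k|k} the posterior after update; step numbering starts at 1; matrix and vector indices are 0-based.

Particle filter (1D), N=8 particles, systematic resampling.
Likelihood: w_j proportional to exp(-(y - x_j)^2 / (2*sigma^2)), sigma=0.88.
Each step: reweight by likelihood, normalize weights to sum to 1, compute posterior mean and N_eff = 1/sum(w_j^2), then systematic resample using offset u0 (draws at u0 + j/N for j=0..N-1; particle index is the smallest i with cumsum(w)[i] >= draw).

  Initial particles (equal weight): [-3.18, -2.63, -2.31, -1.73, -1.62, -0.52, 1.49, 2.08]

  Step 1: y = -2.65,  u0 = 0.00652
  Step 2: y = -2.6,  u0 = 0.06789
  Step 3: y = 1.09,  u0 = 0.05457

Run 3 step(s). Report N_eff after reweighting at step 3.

step 1: w=[0.2140, 0.2564, 0.2381, 0.1485, 0.1293, 0.0137, 0.0000, 0.0000]  mean=-2.3783  Neff=4.8267  idx=[0, 0, 1, 1, 2, 2, 3, 4]
step 2: w=[0.1209, 0.1209, 0.1502, 0.1502, 0.1423, 0.1423, 0.0922, 0.0808]  mean=-2.5073  Neff=7.6964  idx=[0, 1, 2, 3, 4, 5, 5, 7]
step 3: w=[0.0007, 0.0007, 0.0123, 0.0123, 0.0535, 0.0535, 0.0535, 0.8135]  mean=-1.7578  Neff=1.4909  idx=[4, 6, 7, 7, 7, 7, 7, 7]

N_eff = 1.4909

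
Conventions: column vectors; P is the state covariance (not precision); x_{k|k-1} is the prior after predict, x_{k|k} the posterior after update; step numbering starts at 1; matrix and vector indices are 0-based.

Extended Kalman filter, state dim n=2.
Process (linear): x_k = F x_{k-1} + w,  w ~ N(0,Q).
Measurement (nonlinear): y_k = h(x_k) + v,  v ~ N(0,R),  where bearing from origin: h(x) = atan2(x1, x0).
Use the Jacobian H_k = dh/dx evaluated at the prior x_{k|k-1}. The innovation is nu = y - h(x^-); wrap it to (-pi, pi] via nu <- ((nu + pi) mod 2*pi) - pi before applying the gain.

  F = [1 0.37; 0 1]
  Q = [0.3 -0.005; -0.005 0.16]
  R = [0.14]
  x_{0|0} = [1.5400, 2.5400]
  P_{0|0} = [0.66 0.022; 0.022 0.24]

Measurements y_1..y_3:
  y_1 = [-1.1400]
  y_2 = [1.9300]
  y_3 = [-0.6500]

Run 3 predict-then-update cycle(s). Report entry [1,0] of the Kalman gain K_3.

step 1: x^-=[2.4798, 2.5400]  P^-=[1.0091 0.1058; 0.1058 0.4000]  H_jac=[-0.2016 0.1968]  S=[0.1881]  K=[-0.9707; 0.3051]  nu=[-1.9374]  x^+=[4.3605, 1.9489]  P^+=[0.8319 0.1615; 0.1615 0.3825]
step 2: x^-=[5.0815, 1.9489]  P^-=[1.3038 0.2980; 0.2980 0.5425]  H_jac=[-0.0658 0.1716]  S=[0.1549]  K=[-0.2237; 0.4743]  nu=[1.5638]  x^+=[4.7317, 2.6906]  P^+=[1.2960 0.3145; 0.3145 0.5076]
step 3: x^-=[5.7272, 2.6906]  P^-=[1.8982 0.4973; 0.4973 0.6676]  H_jac=[-0.0672 0.1430]  S=[0.1527]  K=[-0.3696; 0.4066]  nu=[-1.0892]  x^+=[6.1297, 2.2477]  P^+=[1.8774 0.5202; 0.5202 0.6424]

K[1,0] = 0.4066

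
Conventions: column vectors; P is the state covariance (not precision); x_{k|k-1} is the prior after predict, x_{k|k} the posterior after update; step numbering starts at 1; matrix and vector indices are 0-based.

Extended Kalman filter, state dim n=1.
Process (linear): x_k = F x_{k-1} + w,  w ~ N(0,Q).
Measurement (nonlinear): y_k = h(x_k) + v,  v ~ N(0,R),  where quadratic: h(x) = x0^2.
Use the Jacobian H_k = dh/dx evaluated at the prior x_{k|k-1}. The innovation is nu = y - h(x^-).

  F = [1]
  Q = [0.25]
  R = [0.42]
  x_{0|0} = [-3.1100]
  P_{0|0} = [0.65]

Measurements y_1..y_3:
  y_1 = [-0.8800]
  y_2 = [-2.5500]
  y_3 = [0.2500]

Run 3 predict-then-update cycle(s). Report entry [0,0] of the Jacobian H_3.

H_jac[0,0] = -0.1814

step 1: x^-=[-3.1100]  P^-=[0.9000]  H_jac=[-6.2200]  S=[35.2396]  K=[-0.1589]  nu=[-10.5521]  x^+=[-1.4337]  P^+=[0.0107]
step 2: x^-=[-1.4337]  P^-=[0.2607]  H_jac=[-2.8675]  S=[2.5638]  K=[-0.2916]  nu=[-4.6056]  x^+=[-0.0907]  P^+=[0.0427]
step 3: x^-=[-0.0907]  P^-=[0.2927]  H_jac=[-0.1814]  S=[0.4296]  K=[-0.1236]  nu=[0.2418]  x^+=[-0.1206]  P^+=[0.2861]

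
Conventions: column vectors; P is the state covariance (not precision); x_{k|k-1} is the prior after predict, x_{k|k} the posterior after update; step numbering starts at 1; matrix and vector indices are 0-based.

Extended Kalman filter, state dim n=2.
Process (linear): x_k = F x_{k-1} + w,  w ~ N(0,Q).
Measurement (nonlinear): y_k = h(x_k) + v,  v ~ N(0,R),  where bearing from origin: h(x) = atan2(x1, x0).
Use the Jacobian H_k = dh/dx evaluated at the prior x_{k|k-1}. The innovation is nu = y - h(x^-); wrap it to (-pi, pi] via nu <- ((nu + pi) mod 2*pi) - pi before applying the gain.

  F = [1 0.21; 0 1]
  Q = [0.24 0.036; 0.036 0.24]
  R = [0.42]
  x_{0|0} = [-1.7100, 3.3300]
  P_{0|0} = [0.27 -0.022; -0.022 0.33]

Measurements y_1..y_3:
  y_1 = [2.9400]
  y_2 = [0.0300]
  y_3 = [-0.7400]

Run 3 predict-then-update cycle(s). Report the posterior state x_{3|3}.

x_post = [1.9172, 3.6872]

step 1: x^-=[-1.0107, 3.3300]  P^-=[0.5153 0.0833; 0.0833 0.5700]  H_jac=[-0.2750 -0.0835]  S=[0.4668]  K=[-0.3185; -0.1510]  nu=[1.0745]  x^+=[-1.3529, 3.1678]  P^+=[0.4680 0.0609; 0.0609 0.5594]
step 2: x^-=[-0.6877, 3.1678]  P^-=[0.7582 0.2143; 0.2143 0.7994]  H_jac=[-0.3015 -0.0654]  S=[0.5008]  K=[-0.4844; -0.2335]  nu=[-1.7546]  x^+=[0.1623, 3.5774]  P^+=[0.6407 0.1577; 0.1577 0.7721]
step 3: x^-=[0.9136, 3.5774]  P^-=[0.9809 0.3558; 0.3558 1.0121]  H_jac=[-0.2624 0.0670]  S=[0.4796]  K=[-0.4870; -0.0533]  nu=[-2.0608]  x^+=[1.9172, 3.6872]  P^+=[0.8672 0.3434; 0.3434 1.0107]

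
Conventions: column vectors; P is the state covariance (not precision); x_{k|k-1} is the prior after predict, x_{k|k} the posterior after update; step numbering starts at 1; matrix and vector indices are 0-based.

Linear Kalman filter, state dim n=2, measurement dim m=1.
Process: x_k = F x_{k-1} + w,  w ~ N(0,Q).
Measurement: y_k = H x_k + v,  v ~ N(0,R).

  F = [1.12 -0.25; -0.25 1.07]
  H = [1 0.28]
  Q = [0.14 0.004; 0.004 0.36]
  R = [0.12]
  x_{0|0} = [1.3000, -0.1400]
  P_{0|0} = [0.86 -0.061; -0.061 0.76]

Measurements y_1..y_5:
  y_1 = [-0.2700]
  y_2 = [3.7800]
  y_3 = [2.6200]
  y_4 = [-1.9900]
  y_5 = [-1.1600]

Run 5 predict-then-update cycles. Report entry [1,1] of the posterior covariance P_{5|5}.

step 1: x^-=[1.4910, -0.4748]  P^-=[1.3004 -0.5170; -0.5170 1.3165]  S=[1.2341]  K=[0.9364; -0.1202]  nu=[-1.6281]  x^+=[-0.0336, -0.2790]  P^+=[0.2182 -0.3781; -0.3781 1.2987]
step 2: x^-=[0.0322, -0.2902]  P^-=[0.7066 -0.8812; -0.8812 2.0627]  S=[0.4949]  K=[0.9293; -0.6135]  nu=[3.8291]  x^+=[3.5905, -2.6394]  P^+=[0.2792 -0.5990; -0.5990 1.8765]
step 3: x^-=[4.6813, -3.7218]  P^-=[0.9430 -1.3315; -1.3315 2.8463]  S=[0.5406]  K=[1.0549; -0.9888]  nu=[-1.0192]  x^+=[3.6062, -2.7141]  P^+=[0.3415 -0.7676; -0.7676 2.3178]
step 4: x^-=[4.7175, -3.8056]  P^-=[1.1431 -1.6795; -1.6795 3.4457]  S=[0.5927]  K=[1.1352; -1.2059]  nu=[-5.6419]  x^+=[-1.6872, 2.9977]  P^+=[0.3793 -0.8682; -0.8682 2.5838]
step 5: x^-=[-2.6391, 3.6294]  P^-=[1.2635 -1.8880; -1.8880 3.8063]  S=[0.6246]  K=[1.1765; -1.3165]  nu=[0.4628]  x^+=[-2.0945, 3.0200]  P^+=[0.3990 -0.9207; -0.9207 2.7238]

P_post[1,1] = 2.7238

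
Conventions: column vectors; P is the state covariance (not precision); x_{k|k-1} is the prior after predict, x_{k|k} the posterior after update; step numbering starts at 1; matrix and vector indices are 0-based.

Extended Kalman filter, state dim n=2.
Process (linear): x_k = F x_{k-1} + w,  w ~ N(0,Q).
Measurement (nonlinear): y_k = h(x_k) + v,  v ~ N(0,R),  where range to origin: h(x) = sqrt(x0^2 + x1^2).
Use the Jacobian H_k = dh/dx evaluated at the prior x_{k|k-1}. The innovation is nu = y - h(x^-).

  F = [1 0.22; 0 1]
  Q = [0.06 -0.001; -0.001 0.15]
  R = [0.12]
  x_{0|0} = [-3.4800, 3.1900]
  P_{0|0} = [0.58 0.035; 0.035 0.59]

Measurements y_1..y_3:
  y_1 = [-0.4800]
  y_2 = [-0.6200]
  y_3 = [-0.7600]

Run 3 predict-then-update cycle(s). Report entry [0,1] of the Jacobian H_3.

step 1: x^-=[-2.7782, 3.1900]  P^-=[0.6840 0.1638; 0.1638 0.7400]  H_jac=[-0.6568 0.7541]  S=[0.6736]  K=[-0.4835; 0.6688]  nu=[-4.7102]  x^+=[-0.5009, 0.0400]  P^+=[0.5265 0.3816; 0.3816 0.4388]
step 2: x^-=[-0.4921, 0.0400]  P^-=[0.7756 0.4771; 0.4771 0.5888]  H_jac=[-0.9967 0.0811]  S=[0.8173]  K=[-0.8986; -0.5235]  nu=[-1.1137]  x^+=[0.5087, 0.6230]  P^+=[0.1157 0.0927; 0.0927 0.3648]
step 3: x^-=[0.6457, 0.6230]  P^-=[0.2342 0.1720; 0.1720 0.5148]  H_jac=[0.7197 0.6943]  S=[0.6613]  K=[0.4354; 0.7276]  nu=[-1.6573]  x^+=[-0.0758, -0.5829]  P^+=[0.1088 -0.0375; -0.0375 0.1647]

H_jac[0,1] = 0.6943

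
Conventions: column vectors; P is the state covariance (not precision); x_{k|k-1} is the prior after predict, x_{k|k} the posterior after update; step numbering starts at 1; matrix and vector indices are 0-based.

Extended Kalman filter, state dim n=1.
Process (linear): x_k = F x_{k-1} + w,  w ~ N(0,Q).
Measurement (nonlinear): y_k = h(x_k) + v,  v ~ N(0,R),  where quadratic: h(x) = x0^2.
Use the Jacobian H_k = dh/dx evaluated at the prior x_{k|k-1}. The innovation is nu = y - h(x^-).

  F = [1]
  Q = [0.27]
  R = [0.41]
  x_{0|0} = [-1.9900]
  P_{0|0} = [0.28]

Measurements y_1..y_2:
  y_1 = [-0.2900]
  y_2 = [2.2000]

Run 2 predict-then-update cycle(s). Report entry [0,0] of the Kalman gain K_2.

step 1: x^-=[-1.9900]  P^-=[0.5500]  H_jac=[-3.9800]  S=[9.1222]  K=[-0.2400]  nu=[-4.2501]  x^+=[-0.9701]  P^+=[0.0247]
step 2: x^-=[-0.9701]  P^-=[0.2947]  H_jac=[-1.9403]  S=[1.5195]  K=[-0.3763]  nu=[1.2588]  x^+=[-1.4439]  P^+=[0.0795]

K[0,0] = -0.3763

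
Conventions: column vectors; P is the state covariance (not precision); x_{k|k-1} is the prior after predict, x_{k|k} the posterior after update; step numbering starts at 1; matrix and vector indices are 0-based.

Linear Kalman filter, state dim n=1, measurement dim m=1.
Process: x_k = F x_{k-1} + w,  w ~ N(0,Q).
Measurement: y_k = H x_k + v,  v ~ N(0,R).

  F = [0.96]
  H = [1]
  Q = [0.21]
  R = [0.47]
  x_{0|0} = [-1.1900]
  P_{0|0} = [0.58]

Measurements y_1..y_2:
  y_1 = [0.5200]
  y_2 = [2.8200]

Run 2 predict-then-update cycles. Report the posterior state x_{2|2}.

x_post = [1.3594]

step 1: x^-=[-1.1424]  P^-=[0.7445]  S=[1.2145]  K=[0.6130]  nu=[1.6624]  x^+=[-0.1233]  P^+=[0.2881]
step 2: x^-=[-0.1184]  P^-=[0.4755]  S=[0.9455]  K=[0.5029]  nu=[2.9384]  x^+=[1.3594]  P^+=[0.2364]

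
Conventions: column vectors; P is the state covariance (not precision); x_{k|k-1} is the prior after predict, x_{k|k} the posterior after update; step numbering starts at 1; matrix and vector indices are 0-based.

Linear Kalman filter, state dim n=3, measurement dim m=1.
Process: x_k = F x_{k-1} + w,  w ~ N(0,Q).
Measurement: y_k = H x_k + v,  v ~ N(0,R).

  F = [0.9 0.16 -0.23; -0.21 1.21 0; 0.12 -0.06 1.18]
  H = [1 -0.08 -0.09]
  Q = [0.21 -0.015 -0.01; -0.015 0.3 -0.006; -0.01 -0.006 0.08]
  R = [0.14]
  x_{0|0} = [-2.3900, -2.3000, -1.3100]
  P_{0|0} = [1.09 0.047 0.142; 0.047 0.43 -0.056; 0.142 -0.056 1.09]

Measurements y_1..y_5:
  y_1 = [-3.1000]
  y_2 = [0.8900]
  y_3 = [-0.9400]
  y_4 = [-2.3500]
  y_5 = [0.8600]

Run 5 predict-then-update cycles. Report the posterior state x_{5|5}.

x_post = [-0.2830, -2.4164, -4.7072]

step 1: x^-=[-2.2177, -2.2811, -1.6946]  P^-=[1.1204 -0.0657 -0.0583; -0.0657 0.9537 -0.1724; -0.0583 -0.1724 1.6624]  S=[1.2985]  K=[0.8709; -0.0974; -0.1495]  nu=[-1.2173]  x^+=[-3.2779, -2.1625, -1.5126]  P^+=[0.1355 0.0445 0.1108; 0.0445 0.9414 -0.1913; 0.1108 -0.1913 1.6334]
step 2: x^-=[-2.9482, -1.9283, -2.0485]  P^-=[0.4113 0.2472 -0.3734; 0.2472 1.6617 -0.3714; -0.3734 -0.3714 2.4175]  S=[0.6038]  K=[0.7040; 0.2446; -0.9296]  nu=[3.4996]  x^+=[-0.4844, -1.0725, -5.3018]  P^+=[0.1120 0.1432 0.0217; 0.1432 1.6256 -0.2341; 0.0217 -0.2341 1.8957]
step 3: x^-=[0.6119, -1.1959, -6.2499]  P^-=[0.4921 0.4959 -0.5579; 0.4959 2.6122 -0.4439; -0.5579 -0.4439 2.7643]  S=[0.6859]  K=[0.7328; 0.4766; -1.1244]  nu=[-2.2100]  x^+=[-1.0077, -2.2492, -3.7649]  P^+=[0.1238 0.2564 0.0072; 0.2564 2.4564 -0.0763; 0.0072 -0.0763 1.8971]
step 4: x^-=[-0.4008, -2.5099, -4.4286]  P^-=[0.5499 0.7293 -0.5520; 0.7293 3.7716 -0.2578; -0.5520 -0.2578 2.7413]  S=[0.7152]  K=[0.7568; 0.6303; -1.0879]  nu=[-2.5485]  x^+=[-2.3295, -4.1162, -1.6561]  P^+=[0.1403 0.3882 0.0368; 0.3882 3.4875 0.2327; 0.0368 0.2327 1.8948]
step 5: x^-=[-2.3743, -4.4914, -1.9867]  P^-=[0.5926 0.9804 -0.4708; 0.9804 5.2150 0.1216; -0.4708 0.1216 2.7048]  S=[0.7175]  K=[0.7756; 0.7696; -1.0090]  nu=[2.6961]  x^+=[-0.2830, -2.4164, -4.7072]  P^+=[0.1609 0.5520 0.0907; 0.5520 4.7899 0.6788; 0.0907 0.6788 1.9743]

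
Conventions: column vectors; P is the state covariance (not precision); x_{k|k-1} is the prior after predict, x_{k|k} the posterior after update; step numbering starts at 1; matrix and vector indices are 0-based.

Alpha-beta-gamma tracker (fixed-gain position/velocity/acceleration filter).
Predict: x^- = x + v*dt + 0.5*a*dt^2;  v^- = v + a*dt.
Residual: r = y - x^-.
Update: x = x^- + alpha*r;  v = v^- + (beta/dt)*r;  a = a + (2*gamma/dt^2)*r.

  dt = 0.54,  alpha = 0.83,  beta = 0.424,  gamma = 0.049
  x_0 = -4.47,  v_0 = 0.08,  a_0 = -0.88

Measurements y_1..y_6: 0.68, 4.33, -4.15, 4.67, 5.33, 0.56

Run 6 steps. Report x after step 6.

x_post = 1.7225

step 1: x_pred=-4.5551  r=5.2351  x^+=-0.2100  v^+=3.7153  a^+=0.8794
step 2: x_pred=1.9245  r=2.4055  x^+=3.9211  v^+=6.0789  a^+=1.6878
step 3: x_pred=7.4498  r=-11.5998  x^+=-2.1780  v^+=-2.1176  a^+=-2.2106
step 4: x_pred=-3.6439  r=8.3139  x^+=3.2566  v^+=3.2166  a^+=0.5835
step 5: x_pred=5.0787  r=0.2513  x^+=5.2873  v^+=3.7290  a^+=0.6680
step 6: x_pred=7.3983  r=-6.8383  x^+=1.7225  v^+=-1.2796  a^+=-1.6302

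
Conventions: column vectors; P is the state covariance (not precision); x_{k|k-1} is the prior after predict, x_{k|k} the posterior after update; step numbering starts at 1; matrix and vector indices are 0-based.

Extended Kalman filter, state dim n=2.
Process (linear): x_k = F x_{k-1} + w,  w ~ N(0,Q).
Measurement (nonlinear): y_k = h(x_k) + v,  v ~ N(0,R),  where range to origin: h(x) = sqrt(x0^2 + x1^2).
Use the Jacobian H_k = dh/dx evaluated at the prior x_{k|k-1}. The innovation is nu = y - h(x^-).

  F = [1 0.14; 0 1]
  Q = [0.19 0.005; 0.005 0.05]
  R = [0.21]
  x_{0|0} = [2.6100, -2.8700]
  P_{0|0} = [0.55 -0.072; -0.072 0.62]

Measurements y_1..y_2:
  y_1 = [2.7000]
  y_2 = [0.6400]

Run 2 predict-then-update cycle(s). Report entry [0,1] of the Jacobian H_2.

H_jac[0,1] = -0.8517

step 1: x^-=[2.2082, -2.8700]  P^-=[0.7320 0.0198; 0.0198 0.6700]  H_jac=[0.6098 -0.7926]  S=[0.8839]  K=[0.4872; -0.5871]  nu=[-0.9212]  x^+=[1.7594, -2.3292]  P^+=[0.5222 0.2726; 0.2726 0.3653]
step 2: x^-=[1.4333, -2.3292]  P^-=[0.7957 0.3288; 0.3288 0.4153]  H_jac=[0.5241 -0.8517]  S=[0.4363]  K=[0.3139; -0.4158]  nu=[-2.0948]  x^+=[0.7756, -1.4581]  P^+=[0.7527 0.3857; 0.3857 0.3399]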